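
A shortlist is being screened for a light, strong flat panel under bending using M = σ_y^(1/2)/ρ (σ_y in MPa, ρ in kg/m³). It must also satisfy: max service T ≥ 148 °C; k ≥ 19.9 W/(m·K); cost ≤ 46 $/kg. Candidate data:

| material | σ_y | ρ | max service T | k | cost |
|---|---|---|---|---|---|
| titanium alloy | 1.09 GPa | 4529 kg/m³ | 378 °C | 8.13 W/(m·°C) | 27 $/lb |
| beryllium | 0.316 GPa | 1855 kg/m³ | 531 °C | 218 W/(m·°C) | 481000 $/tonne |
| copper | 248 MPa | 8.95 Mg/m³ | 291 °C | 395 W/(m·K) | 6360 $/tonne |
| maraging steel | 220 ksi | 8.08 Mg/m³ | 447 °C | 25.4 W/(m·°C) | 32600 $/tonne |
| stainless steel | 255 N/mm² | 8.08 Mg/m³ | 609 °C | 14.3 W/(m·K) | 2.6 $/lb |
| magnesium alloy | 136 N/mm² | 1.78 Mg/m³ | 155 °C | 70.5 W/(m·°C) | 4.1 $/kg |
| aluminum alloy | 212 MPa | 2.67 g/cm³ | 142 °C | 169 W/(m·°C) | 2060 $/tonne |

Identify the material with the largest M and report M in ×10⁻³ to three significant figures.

Screen on constraints: max service T ≥ 148 °C; k ≥ 19.9 W/(m·K); cost ≤ 46 $/kg. Survivors: copper, maraging steel, magnesium alloy.
After converting to SI:
  copper: σ_y = 248.0 MPa, ρ = 8950 kg/m³
  maraging steel: σ_y = 1517 MPa, ρ = 8080 kg/m³
  magnesium alloy: σ_y = 136.0 MPa, ρ = 1780 kg/m³
  magnesium alloy: M = 6.55×10⁻³
  maraging steel: M = 4.82×10⁻³
  copper: M = 1.76×10⁻³
Magnesium alloy ranks first.

magnesium alloy, M = 6.55×10⁻³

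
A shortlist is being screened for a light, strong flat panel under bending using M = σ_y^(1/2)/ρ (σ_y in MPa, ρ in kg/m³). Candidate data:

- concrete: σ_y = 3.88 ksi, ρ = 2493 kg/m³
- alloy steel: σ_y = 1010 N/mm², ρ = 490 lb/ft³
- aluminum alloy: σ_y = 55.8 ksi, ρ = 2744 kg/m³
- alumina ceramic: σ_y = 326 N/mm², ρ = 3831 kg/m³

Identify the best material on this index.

In SI units:
  concrete: σ_y = 26.75 MPa, ρ = 2493 kg/m³
  alloy steel: σ_y = 1010 MPa, ρ = 7849 kg/m³
  aluminum alloy: σ_y = 384.7 MPa, ρ = 2744 kg/m³
  alumina ceramic: σ_y = 326.0 MPa, ρ = 3831 kg/m³
  aluminum alloy: M = 7.15×10⁻³
  alumina ceramic: M = 4.71×10⁻³
  alloy steel: M = 4.05×10⁻³
  concrete: M = 2.07×10⁻³
The maximum is for aluminum alloy.

aluminum alloy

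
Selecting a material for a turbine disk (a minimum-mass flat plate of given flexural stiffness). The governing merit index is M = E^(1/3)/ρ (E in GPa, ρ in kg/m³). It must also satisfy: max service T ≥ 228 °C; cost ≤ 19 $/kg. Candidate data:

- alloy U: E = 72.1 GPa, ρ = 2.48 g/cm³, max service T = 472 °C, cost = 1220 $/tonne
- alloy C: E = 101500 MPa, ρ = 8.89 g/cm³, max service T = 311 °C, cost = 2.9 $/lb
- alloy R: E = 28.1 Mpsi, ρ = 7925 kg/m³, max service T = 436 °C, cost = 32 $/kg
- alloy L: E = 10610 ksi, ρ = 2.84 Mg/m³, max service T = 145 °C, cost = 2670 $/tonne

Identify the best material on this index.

alloy U

Screen on constraints: max service T ≥ 228 °C; cost ≤ 19 $/kg. Survivors: alloy U, alloy C.
In SI units:
  alloy U: E = 72.10 GPa, ρ = 2480 kg/m³
  alloy C: E = 101.5 GPa, ρ = 8890 kg/m³
  alloy U: M = 1.68×10⁻³
  alloy C: M = 0.525×10⁻³
Highest index: alloy U.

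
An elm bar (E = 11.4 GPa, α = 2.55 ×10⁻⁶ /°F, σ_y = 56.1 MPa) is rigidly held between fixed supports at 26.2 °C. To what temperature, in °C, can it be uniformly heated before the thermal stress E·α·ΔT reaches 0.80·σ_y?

884 °C

α = 2.55×10⁻⁶/°F × 9/5 = 4.59×10⁻⁶/K.
E·α·ΔT = 44.88 MPa ⇒ ΔT = 44.88 / (11.40×10³ × 4.59×10⁻⁶) = 857.7 K.
T = 26.2 + 857.7 = 883.9 °C.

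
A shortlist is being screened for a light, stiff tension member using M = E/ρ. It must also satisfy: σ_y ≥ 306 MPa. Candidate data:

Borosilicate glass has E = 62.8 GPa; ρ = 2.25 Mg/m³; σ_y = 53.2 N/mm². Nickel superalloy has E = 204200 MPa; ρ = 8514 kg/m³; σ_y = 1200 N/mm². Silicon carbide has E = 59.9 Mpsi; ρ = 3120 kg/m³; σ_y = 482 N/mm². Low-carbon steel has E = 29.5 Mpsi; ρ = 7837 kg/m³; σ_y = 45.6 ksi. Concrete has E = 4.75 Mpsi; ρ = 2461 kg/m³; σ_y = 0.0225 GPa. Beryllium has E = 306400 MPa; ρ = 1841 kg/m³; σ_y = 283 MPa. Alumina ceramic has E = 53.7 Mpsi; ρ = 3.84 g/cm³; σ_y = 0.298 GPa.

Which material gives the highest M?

Screen on constraints: σ_y ≥ 306 MPa. Survivors: nickel superalloy, silicon carbide, low-carbon steel.
Convert each candidate to consistent units, then evaluate M:
  nickel superalloy: E = 204.2 GPa, ρ = 8514 kg/m³
  silicon carbide: E = 413.0 GPa, ρ = 3120 kg/m³
  low-carbon steel: E = 203.4 GPa, ρ = 7837 kg/m³
  silicon carbide: M = 132 MN·m/kg
  low-carbon steel: M = 26.0 MN·m/kg
  nickel superalloy: M = 24.0 MN·m/kg
Highest index: silicon carbide.

silicon carbide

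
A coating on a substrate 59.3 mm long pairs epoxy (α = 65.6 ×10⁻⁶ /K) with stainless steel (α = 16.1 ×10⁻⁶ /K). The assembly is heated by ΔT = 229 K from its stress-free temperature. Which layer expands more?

epoxy

α(epoxy) = 65.6×10⁻⁶/K vs α(stainless steel) = 16.1×10⁻⁶/K.
Higher α expands more for the same ΔT: epoxy.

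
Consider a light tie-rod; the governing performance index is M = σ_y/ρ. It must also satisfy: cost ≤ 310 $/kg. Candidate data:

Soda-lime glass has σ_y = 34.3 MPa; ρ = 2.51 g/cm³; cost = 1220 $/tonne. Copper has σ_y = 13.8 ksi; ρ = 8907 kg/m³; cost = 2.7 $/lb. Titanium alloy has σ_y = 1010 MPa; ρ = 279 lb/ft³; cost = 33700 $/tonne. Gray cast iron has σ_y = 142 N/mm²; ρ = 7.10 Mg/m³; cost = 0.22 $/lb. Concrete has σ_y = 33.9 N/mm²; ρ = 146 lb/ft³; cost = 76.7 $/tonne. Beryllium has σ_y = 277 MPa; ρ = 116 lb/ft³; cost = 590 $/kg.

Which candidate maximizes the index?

titanium alloy

Screen on constraints: cost ≤ 310 $/kg. Survivors: soda-lime glass, copper, titanium alloy, gray cast iron, concrete.
Normalizing units and computing the index:
  soda-lime glass: σ_y = 34.30 MPa, ρ = 2510 kg/m³
  copper: σ_y = 95.15 MPa, ρ = 8907 kg/m³
  titanium alloy: σ_y = 1010 MPa, ρ = 4469 kg/m³
  gray cast iron: σ_y = 142.0 MPa, ρ = 7100 kg/m³
  concrete: σ_y = 33.90 MPa, ρ = 2339 kg/m³
  titanium alloy: M = 226 kN·m/kg
  gray cast iron: M = 20.0 kN·m/kg
  concrete: M = 14.5 kN·m/kg
  soda-lime glass: M = 13.7 kN·m/kg
  copper: M = 10.7 kN·m/kg
The maximum is for titanium alloy.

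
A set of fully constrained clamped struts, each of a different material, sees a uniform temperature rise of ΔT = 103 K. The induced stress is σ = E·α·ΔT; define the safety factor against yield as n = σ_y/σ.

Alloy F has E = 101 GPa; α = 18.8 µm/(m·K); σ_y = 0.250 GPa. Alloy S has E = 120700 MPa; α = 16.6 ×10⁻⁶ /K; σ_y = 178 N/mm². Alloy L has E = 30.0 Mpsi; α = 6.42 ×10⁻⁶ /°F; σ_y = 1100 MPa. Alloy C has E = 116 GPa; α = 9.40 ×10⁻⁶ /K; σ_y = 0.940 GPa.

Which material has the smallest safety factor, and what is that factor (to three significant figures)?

alloy S, n = 0.863

Per material, after unit conversion:
  alloy F: E = 101.0, α = 18.8, σ_y = 250.0 → σ = 196 MPa, n = 1.28
  alloy S: E = 120.7, α = 16.6, σ_y = 178.0 → σ = 206 MPa, n = 0.863
  alloy L: E = 206.8, α = 11.6, σ_y = 1100 → σ = 246 MPa, n = 4.47
  alloy C: E = 116.0, α = 9.40, σ_y = 940.0 → σ = 112 MPa, n = 8.37
The minimum is alloy S at n = 0.863.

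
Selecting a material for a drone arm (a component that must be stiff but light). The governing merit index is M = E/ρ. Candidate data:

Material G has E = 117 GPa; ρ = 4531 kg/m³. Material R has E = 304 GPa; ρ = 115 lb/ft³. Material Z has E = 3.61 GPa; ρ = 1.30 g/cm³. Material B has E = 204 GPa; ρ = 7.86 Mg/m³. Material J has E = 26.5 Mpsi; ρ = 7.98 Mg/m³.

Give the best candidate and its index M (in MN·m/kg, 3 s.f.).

material R, M = 165 MN·m/kg

After converting to SI:
  material G: E = 117.0 GPa, ρ = 4531 kg/m³
  material R: E = 304.0 GPa, ρ = 1842 kg/m³
  material Z: E = 3.610 GPa, ρ = 1300 kg/m³
  material B: E = 204.0 GPa, ρ = 7860 kg/m³
  material J: E = 182.7 GPa, ρ = 7980 kg/m³
  material R: M = 165 MN·m/kg
  material B: M = 26.0 MN·m/kg
  material G: M = 25.8 MN·m/kg
  material J: M = 22.9 MN·m/kg
  material Z: M = 2.78 MN·m/kg
Material R ranks first.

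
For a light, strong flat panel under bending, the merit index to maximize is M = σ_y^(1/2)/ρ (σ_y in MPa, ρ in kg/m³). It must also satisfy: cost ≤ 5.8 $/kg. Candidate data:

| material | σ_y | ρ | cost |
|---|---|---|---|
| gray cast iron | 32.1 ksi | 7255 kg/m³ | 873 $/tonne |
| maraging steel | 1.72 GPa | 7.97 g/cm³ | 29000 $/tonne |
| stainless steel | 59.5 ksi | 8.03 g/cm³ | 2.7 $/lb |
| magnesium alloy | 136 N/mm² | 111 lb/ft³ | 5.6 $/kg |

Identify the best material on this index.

magnesium alloy

Screen on constraints: cost ≤ 5.8 $/kg. Survivors: gray cast iron, magnesium alloy.
In SI units:
  gray cast iron: σ_y = 221.3 MPa, ρ = 7255 kg/m³
  magnesium alloy: σ_y = 136.0 MPa, ρ = 1778 kg/m³
  magnesium alloy: M = 6.56×10⁻³
  gray cast iron: M = 2.05×10⁻³
Highest index: magnesium alloy.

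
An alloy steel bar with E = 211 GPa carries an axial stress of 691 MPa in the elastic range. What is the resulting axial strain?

3.27×10⁻³

ε = σ/E = 691 / 211000 = 3.27×10⁻³.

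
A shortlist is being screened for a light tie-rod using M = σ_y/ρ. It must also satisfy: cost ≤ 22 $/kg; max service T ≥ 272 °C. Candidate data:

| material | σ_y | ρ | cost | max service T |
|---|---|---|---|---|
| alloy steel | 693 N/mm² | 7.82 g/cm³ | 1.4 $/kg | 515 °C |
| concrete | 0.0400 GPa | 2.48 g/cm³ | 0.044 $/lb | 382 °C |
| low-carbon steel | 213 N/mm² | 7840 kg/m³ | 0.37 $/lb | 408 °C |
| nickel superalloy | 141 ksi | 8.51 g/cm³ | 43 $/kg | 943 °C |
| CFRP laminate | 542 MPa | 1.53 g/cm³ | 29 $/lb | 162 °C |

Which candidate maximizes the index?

Screen on constraints: cost ≤ 22 $/kg; max service T ≥ 272 °C. Survivors: alloy steel, concrete, low-carbon steel.
Normalizing units and computing the index:
  alloy steel: σ_y = 693.0 MPa, ρ = 7820 kg/m³
  concrete: σ_y = 40.00 MPa, ρ = 2480 kg/m³
  low-carbon steel: σ_y = 213.0 MPa, ρ = 7840 kg/m³
  alloy steel: M = 88.6 kN·m/kg
  low-carbon steel: M = 27.2 kN·m/kg
  concrete: M = 16.1 kN·m/kg
The maximum is for alloy steel.

alloy steel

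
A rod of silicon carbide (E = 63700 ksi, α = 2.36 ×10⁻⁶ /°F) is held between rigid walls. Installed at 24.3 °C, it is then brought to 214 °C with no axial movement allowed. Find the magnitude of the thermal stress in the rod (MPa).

354 MPa

E = 63700 ksi = 439.2 GPa.
α = 2.36×10⁻⁶/°F × 9/5 = 4.25×10⁻⁶/K.
ΔT = 189.7 K. Constrained thermal stress σ = E·α·ΔT = 439.2×10³ MPa × 4.25×10⁻⁶ × 189.7 = 354 MPa (compressive).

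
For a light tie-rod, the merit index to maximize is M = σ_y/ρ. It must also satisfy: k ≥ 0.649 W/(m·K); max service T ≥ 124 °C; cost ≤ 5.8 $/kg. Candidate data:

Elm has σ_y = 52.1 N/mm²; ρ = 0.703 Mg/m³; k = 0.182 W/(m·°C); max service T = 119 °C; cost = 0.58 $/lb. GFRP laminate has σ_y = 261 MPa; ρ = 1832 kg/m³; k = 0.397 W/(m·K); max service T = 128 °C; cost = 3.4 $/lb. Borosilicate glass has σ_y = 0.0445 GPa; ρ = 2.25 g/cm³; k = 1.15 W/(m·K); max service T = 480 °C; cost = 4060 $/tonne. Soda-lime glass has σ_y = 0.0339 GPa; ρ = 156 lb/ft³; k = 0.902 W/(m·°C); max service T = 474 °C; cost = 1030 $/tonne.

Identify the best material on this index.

borosilicate glass

Screen on constraints: k ≥ 0.649 W/(m·K); max service T ≥ 124 °C; cost ≤ 5.8 $/kg. Survivors: borosilicate glass, soda-lime glass.
Convert each candidate to consistent units, then evaluate M:
  borosilicate glass: σ_y = 44.50 MPa, ρ = 2250 kg/m³
  soda-lime glass: σ_y = 33.90 MPa, ρ = 2499 kg/m³
  borosilicate glass: M = 19.8 kN·m/kg
  soda-lime glass: M = 13.6 kN·m/kg
Highest index: borosilicate glass.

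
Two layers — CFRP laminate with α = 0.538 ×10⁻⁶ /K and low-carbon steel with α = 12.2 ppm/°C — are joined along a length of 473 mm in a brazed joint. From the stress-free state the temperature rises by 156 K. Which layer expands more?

low-carbon steel

α(CFRP laminate) = 0.538×10⁻⁶/K vs α(low-carbon steel) = 12.2×10⁻⁶/K.
Higher α expands more for the same ΔT: low-carbon steel.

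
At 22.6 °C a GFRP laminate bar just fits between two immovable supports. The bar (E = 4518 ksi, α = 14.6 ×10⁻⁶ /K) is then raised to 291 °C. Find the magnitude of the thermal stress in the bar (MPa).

E = 4518 ksi = 31.15 GPa.
ΔT = 268.4 K. Constrained thermal stress σ = E·α·ΔT = 31.15×10³ MPa × 14.6×10⁻⁶ × 268.4 = 122 MPa (compressive).

122 MPa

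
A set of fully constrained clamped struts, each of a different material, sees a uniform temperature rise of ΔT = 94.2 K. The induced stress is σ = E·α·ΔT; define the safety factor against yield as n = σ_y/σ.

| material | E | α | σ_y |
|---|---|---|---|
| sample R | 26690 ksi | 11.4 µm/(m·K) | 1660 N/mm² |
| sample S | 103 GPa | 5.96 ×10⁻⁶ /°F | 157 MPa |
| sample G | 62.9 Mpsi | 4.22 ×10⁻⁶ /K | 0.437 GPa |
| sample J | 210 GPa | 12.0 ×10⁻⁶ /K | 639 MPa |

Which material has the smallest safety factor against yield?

sample S

Converting E to GPa, α to ×10⁻⁶/K, σ_y to MPa, then σ and n for each:
  sample R: E = 184.0, α = 11.4, σ_y = 1660 → σ = 198 MPa, n = 8.40
  sample S: E = 103.0, α = 10.7, σ_y = 157.0 → σ = 104 MPa, n = 1.51
  sample G: E = 433.7, α = 4.22, σ_y = 437.0 → σ = 172 MPa, n = 2.53
  sample J: E = 210.0, α = 12.0, σ_y = 639.0 → σ = 237 MPa, n = 2.69
The minimum is sample S at n = 1.51.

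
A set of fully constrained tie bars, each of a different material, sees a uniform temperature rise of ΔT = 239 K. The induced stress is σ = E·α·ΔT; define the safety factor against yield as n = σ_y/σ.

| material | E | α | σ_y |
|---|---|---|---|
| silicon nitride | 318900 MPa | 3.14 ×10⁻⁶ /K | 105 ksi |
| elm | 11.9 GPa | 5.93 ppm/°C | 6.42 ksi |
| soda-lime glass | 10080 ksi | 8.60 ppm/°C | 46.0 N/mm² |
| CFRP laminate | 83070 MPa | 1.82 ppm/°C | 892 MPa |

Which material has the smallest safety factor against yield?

soda-lime glass

In consistent units (E in GPa, α in ×10⁻⁶/K, σ_y in MPa):
  silicon nitride: E = 318.9, α = 3.14, σ_y = 723.9 → σ = 239 MPa, n = 3.03
  elm: E = 11.90, α = 5.93, σ_y = 44.26 → σ = 16.9 MPa, n = 2.62
  soda-lime glass: E = 69.50, α = 8.60, σ_y = 46.00 → σ = 143 MPa, n = 0.322
  CFRP laminate: E = 83.07, α = 1.82, σ_y = 892.0 → σ = 36.1 MPa, n = 24.7
Smallest n: soda-lime glass with n = 0.322.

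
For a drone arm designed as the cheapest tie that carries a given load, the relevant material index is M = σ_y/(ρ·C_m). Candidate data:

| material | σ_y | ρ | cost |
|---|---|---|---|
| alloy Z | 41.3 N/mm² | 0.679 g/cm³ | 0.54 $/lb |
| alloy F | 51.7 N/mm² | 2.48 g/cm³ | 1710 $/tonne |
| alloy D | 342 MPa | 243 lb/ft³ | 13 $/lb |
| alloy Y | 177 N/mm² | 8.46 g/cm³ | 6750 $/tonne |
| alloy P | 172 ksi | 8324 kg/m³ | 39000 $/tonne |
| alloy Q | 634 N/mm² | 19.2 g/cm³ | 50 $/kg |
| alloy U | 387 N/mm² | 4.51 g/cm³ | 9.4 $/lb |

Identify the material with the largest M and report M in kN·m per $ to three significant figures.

Putting every candidate on a common basis:
  alloy Z: σ_y = 41.30 MPa, ρ = 679.0 kg/m³, cost = 1.190 $/kg
  alloy F: σ_y = 51.70 MPa, ρ = 2480 kg/m³, cost = 1.710 $/kg
  alloy D: σ_y = 342.0 MPa, ρ = 3892 kg/m³, cost = 28.66 $/kg
  alloy Y: σ_y = 177.0 MPa, ρ = 8460 kg/m³, cost = 6.750 $/kg
  alloy P: σ_y = 1186 MPa, ρ = 8324 kg/m³, cost = 39.00 $/kg
  alloy Q: σ_y = 634.0 MPa, ρ = 19200 kg/m³, cost = 50.00 $/kg
  alloy U: σ_y = 387.0 MPa, ρ = 4510 kg/m³, cost = 20.72 $/kg
  alloy Z: M = 51.1 kN·m per $
  alloy F: M = 12.2 kN·m per $
  alloy U: M = 4.14 kN·m per $
  alloy P: M = 3.65 kN·m per $
  alloy Y: M = 3.10 kN·m per $
  alloy D: M = 3.07 kN·m per $
  alloy Q: M = 0.660 kN·m per $
Alloy Z has the largest M.

alloy Z, M = 51.1 kN·m per $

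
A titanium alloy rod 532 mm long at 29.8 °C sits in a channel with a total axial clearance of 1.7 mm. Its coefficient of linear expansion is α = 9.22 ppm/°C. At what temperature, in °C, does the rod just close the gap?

376 °C

α·L₀·ΔT = 1.7 mm ⇒ ΔT = 1.7 / (9.22×10⁻⁶ × 532.0) = 346.6 K.
T = 29.8 + 346.6 = 376.4 °C.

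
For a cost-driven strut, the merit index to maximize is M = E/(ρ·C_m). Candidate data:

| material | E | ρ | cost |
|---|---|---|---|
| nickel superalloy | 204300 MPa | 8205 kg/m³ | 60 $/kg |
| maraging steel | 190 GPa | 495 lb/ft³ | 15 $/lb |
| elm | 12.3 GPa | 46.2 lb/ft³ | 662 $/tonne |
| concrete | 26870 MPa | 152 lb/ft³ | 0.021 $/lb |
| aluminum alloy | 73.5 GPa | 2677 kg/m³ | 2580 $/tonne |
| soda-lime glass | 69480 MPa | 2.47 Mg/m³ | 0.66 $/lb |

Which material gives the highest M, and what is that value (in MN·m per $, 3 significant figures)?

concrete, M = 238 MN·m per $

Putting every candidate on a common basis:
  nickel superalloy: E = 204.3 GPa, ρ = 8205 kg/m³, cost = 60.00 $/kg
  maraging steel: E = 190.0 GPa, ρ = 7929 kg/m³, cost = 33.07 $/kg
  elm: E = 12.30 GPa, ρ = 740.1 kg/m³, cost = 0.6620 $/kg
  concrete: E = 26.87 GPa, ρ = 2435 kg/m³, cost = 0.04630 $/kg
  aluminum alloy: E = 73.50 GPa, ρ = 2677 kg/m³, cost = 2.580 $/kg
  soda-lime glass: E = 69.48 GPa, ρ = 2470 kg/m³, cost = 1.455 $/kg
  concrete: M = 238 MN·m per $
  elm: M = 25.1 MN·m per $
  soda-lime glass: M = 19.3 MN·m per $
  aluminum alloy: M = 10.6 MN·m per $
  maraging steel: M = 0.725 MN·m per $
  nickel superalloy: M = 0.415 MN·m per $
Concrete ranks first.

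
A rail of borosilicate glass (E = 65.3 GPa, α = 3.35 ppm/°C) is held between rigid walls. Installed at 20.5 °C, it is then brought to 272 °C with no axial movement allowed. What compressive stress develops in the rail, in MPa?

55.0 MPa

ΔT = 251.5 K. Constrained thermal stress σ = E·α·ΔT = 65.30×10³ MPa × 3.35×10⁻⁶ × 251.5 = 55.0 MPa (compressive).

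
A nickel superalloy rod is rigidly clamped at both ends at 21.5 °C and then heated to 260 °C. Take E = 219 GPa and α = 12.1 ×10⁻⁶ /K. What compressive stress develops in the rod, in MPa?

632 MPa

ΔT = 238.5 K. Constrained thermal stress σ = E·α·ΔT = 219.0×10³ MPa × 12.1×10⁻⁶ × 238.5 = 632 MPa (compressive).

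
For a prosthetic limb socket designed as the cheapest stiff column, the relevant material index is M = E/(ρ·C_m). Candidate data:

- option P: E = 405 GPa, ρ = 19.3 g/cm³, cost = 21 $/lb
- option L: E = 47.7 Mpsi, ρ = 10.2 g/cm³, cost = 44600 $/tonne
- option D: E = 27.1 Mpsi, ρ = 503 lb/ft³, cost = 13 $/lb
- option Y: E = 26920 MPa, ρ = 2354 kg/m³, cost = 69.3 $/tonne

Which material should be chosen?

Normalizing units and computing the index:
  option P: E = 405.0 GPa, ρ = 19300 kg/m³, cost = 46.30 $/kg
  option L: E = 328.9 GPa, ρ = 10200 kg/m³, cost = 44.60 $/kg
  option D: E = 186.8 GPa, ρ = 8057 kg/m³, cost = 28.66 $/kg
  option Y: E = 26.92 GPa, ρ = 2354 kg/m³, cost = 0.06930 $/kg
  option Y: M = 165 MN·m per $
  option D: M = 0.809 MN·m per $
  option L: M = 0.723 MN·m per $
  option P: M = 0.453 MN·m per $
The maximum is for option Y.

option Y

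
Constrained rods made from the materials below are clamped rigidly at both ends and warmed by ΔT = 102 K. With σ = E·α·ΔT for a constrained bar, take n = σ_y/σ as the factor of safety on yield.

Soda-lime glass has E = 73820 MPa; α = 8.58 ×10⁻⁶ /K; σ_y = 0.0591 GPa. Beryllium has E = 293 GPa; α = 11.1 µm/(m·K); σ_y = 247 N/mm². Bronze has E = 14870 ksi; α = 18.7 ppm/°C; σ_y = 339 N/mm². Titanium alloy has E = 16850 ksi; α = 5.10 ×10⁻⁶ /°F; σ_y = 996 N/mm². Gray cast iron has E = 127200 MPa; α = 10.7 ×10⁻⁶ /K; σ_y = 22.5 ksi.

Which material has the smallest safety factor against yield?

With everything in SI (GPa, ×10⁻⁶/K, MPa):
  soda-lime glass: E = 73.82, α = 8.58, σ_y = 59.10 → σ = 64.6 MPa, n = 0.915
  beryllium: E = 293.0, α = 11.1, σ_y = 247.0 → σ = 332 MPa, n = 0.745
  bronze: E = 102.5, α = 18.7, σ_y = 339.0 → σ = 196 MPa, n = 1.73
  titanium alloy: E = 116.2, α = 9.18, σ_y = 996.0 → σ = 109 MPa, n = 9.16
  gray cast iron: E = 127.2, α = 10.7, σ_y = 155.1 → σ = 139 MPa, n = 1.12
Smallest n: beryllium with n = 0.745.

beryllium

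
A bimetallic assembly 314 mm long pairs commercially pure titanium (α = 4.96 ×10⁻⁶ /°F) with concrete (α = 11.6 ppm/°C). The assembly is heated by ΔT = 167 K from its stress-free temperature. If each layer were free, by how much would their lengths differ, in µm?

140 µm

commercially pure titanium: α = 4.96×10⁻⁶/°F × 9/5 = 8.93×10⁻⁶/K.
Δα = |8.93 − 11.6|×10⁻⁶/K = 2.67×10⁻⁶/K.
ΔL_mismatch = Δα·L·ΔT = 2.67×10⁻⁶ × 314.0 mm × 167.0 K = 140 µm.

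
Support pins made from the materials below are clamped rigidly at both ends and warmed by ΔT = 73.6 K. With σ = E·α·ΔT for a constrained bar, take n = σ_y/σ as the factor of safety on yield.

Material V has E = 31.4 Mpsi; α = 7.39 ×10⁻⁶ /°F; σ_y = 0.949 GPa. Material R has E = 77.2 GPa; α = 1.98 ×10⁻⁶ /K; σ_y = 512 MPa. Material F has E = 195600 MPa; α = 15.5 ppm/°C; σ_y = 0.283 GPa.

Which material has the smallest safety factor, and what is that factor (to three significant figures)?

In consistent units (E in GPa, α in ×10⁻⁶/K, σ_y in MPa):
  material V: E = 216.5, α = 13.3, σ_y = 949.0 → σ = 212 MPa, n = 4.48
  material R: E = 77.20, α = 1.98, σ_y = 512.0 → σ = 11.3 MPa, n = 45.5
  material F: E = 195.6, α = 15.5, σ_y = 283.0 → σ = 223 MPa, n = 1.27
The minimum is material F at n = 1.27.

material F, n = 1.27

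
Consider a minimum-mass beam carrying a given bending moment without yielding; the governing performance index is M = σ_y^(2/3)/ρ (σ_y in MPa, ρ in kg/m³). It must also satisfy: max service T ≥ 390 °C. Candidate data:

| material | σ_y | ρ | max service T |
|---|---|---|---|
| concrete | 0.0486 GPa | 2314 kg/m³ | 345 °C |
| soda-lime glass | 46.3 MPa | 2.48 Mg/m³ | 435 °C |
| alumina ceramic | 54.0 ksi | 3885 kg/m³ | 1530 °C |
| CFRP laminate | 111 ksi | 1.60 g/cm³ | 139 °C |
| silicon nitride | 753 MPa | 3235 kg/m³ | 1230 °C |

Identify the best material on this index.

silicon nitride

Screen on constraints: max service T ≥ 390 °C. Survivors: soda-lime glass, alumina ceramic, silicon nitride.
Normalizing units and computing the index:
  soda-lime glass: σ_y = 46.30 MPa, ρ = 2480 kg/m³
  alumina ceramic: σ_y = 372.3 MPa, ρ = 3885 kg/m³
  silicon nitride: σ_y = 753.0 MPa, ρ = 3235 kg/m³
  silicon nitride: M = 25.6×10⁻³
  alumina ceramic: M = 13.3×10⁻³
  soda-lime glass: M = 5.20×10⁻³
The maximum is for silicon nitride.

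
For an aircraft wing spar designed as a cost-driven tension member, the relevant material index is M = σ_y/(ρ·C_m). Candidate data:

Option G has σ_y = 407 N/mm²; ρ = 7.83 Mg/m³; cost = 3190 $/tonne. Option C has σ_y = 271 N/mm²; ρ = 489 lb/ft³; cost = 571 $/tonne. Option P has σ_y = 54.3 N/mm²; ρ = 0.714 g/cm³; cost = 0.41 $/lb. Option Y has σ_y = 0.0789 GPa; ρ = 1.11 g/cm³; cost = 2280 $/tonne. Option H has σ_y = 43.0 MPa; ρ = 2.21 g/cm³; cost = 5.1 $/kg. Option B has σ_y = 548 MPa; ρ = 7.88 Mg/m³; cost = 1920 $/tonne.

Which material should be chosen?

Convert each candidate to consistent units, then evaluate M:
  option G: σ_y = 407.0 MPa, ρ = 7830 kg/m³, cost = 3.190 $/kg
  option C: σ_y = 271.0 MPa, ρ = 7833 kg/m³, cost = 0.5710 $/kg
  option P: σ_y = 54.30 MPa, ρ = 714.0 kg/m³, cost = 0.9039 $/kg
  option Y: σ_y = 78.90 MPa, ρ = 1110 kg/m³, cost = 2.280 $/kg
  option H: σ_y = 43.00 MPa, ρ = 2210 kg/m³, cost = 5.100 $/kg
  option B: σ_y = 548.0 MPa, ρ = 7880 kg/m³, cost = 1.920 $/kg
  option P: M = 84.1 kN·m per $
  option C: M = 60.6 kN·m per $
  option B: M = 36.2 kN·m per $
  option Y: M = 31.2 kN·m per $
  option G: M = 16.3 kN·m per $
  option H: M = 3.82 kN·m per $
Option P ranks first.

option P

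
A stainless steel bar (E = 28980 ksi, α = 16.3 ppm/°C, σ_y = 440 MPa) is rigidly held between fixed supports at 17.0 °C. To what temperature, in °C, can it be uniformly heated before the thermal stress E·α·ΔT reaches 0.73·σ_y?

116 °C

E = 28980 ksi = 199.8 GPa.
E·α·ΔT = 321.2 MPa ⇒ ΔT = 321.2 / (199.8×10³ × 16.3×10⁻⁶) = 98.62 K.
T = 17.0 + 98.62 = 115.6 °C.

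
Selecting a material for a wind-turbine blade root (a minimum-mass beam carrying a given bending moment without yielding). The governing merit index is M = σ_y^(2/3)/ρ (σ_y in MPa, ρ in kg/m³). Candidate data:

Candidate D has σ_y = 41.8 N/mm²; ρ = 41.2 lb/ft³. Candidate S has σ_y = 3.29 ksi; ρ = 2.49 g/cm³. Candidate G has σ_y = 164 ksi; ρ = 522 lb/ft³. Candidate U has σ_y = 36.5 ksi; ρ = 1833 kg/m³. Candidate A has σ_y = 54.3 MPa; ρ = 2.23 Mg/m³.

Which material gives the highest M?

candidate U

In SI units:
  candidate D: σ_y = 41.80 MPa, ρ = 660.0 kg/m³
  candidate S: σ_y = 22.68 MPa, ρ = 2490 kg/m³
  candidate G: σ_y = 1131 MPa, ρ = 8362 kg/m³
  candidate U: σ_y = 251.7 MPa, ρ = 1833 kg/m³
  candidate A: σ_y = 54.30 MPa, ρ = 2230 kg/m³
  candidate U: M = 21.7×10⁻³
  candidate D: M = 18.3×10⁻³
  candidate G: M = 13.0×10⁻³
  candidate A: M = 6.43×10⁻³
  candidate S: M = 3.22×10⁻³
Candidate U ranks first.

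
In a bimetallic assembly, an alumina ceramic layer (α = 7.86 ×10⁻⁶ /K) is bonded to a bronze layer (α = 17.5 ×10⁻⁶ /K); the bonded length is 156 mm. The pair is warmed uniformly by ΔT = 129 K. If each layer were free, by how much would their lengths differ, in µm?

Δα = |7.86 − 17.5|×10⁻⁶/K = 9.64×10⁻⁶/K.
ΔL_mismatch = Δα·L·ΔT = 9.64×10⁻⁶ × 156.0 mm × 129.0 K = 194 µm.

194 µm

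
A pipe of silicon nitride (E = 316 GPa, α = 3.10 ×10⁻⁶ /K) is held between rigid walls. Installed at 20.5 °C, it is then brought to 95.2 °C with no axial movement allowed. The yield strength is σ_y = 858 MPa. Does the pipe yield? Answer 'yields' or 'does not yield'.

does not yield

ΔT = 74.70 K. Constrained thermal stress σ = E·α·ΔT = 316.0×10³ MPa × 3.10×10⁻⁶ × 74.70 = 73.2 MPa (compressive).
Compare to σ_y = 858 MPa: σ < σ_y, so it does not yield.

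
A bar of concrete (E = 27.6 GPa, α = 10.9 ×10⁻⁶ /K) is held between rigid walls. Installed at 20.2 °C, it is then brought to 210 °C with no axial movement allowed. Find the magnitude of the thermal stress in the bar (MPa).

57.1 MPa

ΔT = 189.8 K. Constrained thermal stress σ = E·α·ΔT = 27.60×10³ MPa × 10.9×10⁻⁶ × 189.8 = 57.1 MPa (compressive).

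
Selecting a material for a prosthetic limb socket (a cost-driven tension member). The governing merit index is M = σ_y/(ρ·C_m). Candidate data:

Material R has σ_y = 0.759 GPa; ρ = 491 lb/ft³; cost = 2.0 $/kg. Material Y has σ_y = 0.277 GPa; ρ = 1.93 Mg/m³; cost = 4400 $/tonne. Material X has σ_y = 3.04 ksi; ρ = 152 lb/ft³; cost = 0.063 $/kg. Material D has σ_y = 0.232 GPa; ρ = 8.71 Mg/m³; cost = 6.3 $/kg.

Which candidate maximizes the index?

material X

After converting to SI:
  material R: σ_y = 759.0 MPa, ρ = 7865 kg/m³, cost = 2.000 $/kg
  material Y: σ_y = 277.0 MPa, ρ = 1930 kg/m³, cost = 4.400 $/kg
  material X: σ_y = 20.96 MPa, ρ = 2435 kg/m³, cost = 0.06300 $/kg
  material D: σ_y = 232.0 MPa, ρ = 8710 kg/m³, cost = 6.300 $/kg
  material X: M = 137 kN·m per $
  material R: M = 48.3 kN·m per $
  material Y: M = 32.6 kN·m per $
  material D: M = 4.23 kN·m per $
Material X ranks first.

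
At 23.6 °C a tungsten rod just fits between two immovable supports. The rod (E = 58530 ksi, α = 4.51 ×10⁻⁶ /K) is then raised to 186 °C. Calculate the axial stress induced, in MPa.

E = 58530 ksi = 403.6 GPa.
ΔT = 162.4 K. Constrained thermal stress σ = E·α·ΔT = 403.6×10³ MPa × 4.51×10⁻⁶ × 162.4 = 296 MPa (compressive).

296 MPa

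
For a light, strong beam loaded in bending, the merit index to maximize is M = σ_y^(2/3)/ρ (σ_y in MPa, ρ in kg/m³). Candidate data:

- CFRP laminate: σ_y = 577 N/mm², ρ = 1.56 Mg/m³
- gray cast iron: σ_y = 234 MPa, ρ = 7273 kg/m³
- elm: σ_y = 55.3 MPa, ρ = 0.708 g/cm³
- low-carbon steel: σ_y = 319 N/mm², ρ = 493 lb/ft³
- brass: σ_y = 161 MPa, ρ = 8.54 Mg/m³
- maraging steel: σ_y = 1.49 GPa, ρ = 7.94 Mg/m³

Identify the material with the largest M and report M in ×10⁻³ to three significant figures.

Normalizing units and computing the index:
  CFRP laminate: σ_y = 577.0 MPa, ρ = 1560 kg/m³
  gray cast iron: σ_y = 234.0 MPa, ρ = 7273 kg/m³
  elm: σ_y = 55.30 MPa, ρ = 708.0 kg/m³
  low-carbon steel: σ_y = 319.0 MPa, ρ = 7897 kg/m³
  brass: σ_y = 161.0 MPa, ρ = 8540 kg/m³
  maraging steel: σ_y = 1490 MPa, ρ = 7940 kg/m³
  CFRP laminate: M = 44.4×10⁻³
  elm: M = 20.5×10⁻³
  maraging steel: M = 16.4×10⁻³
  low-carbon steel: M = 5.91×10⁻³
  gray cast iron: M = 5.22×10⁻³
  brass: M = 3.47×10⁻³
CFRP laminate ranks first.

CFRP laminate, M = 44.4×10⁻³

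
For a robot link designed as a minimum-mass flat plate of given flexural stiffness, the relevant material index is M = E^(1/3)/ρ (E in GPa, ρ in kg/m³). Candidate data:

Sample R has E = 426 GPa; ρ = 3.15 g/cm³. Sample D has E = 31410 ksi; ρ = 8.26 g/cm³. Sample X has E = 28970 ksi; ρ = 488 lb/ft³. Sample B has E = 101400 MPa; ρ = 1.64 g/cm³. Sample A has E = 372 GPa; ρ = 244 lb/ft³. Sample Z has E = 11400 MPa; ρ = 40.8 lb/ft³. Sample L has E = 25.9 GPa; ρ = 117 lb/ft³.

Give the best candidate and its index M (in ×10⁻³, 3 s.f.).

sample Z, M = 3.44×10⁻³

Putting every candidate on a common basis:
  sample R: E = 426.0 GPa, ρ = 3150 kg/m³
  sample D: E = 216.6 GPa, ρ = 8260 kg/m³
  sample X: E = 199.7 GPa, ρ = 7817 kg/m³
  sample B: E = 101.4 GPa, ρ = 1640 kg/m³
  sample A: E = 372.0 GPa, ρ = 3909 kg/m³
  sample Z: E = 11.40 GPa, ρ = 653.6 kg/m³
  sample L: E = 25.90 GPa, ρ = 1874 kg/m³
  sample Z: M = 3.44×10⁻³
  sample B: M = 2.84×10⁻³
  sample R: M = 2.39×10⁻³
  sample A: M = 1.84×10⁻³
  sample L: M = 1.58×10⁻³
  sample X: M = 0.748×10⁻³
  sample D: M = 0.727×10⁻³
The maximum is for sample Z.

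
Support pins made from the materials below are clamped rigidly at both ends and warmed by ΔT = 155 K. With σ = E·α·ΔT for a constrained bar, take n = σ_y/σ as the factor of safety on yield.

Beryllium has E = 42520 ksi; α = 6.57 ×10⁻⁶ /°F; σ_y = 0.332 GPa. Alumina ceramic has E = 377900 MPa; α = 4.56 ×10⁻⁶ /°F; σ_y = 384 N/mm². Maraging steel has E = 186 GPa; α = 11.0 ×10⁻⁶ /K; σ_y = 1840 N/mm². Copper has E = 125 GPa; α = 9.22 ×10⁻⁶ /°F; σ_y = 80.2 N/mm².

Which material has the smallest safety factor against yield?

Converting E to GPa, α to ×10⁻⁶/K, σ_y to MPa, then σ and n for each:
  beryllium: E = 293.2, α = 11.8, σ_y = 332.0 → σ = 537 MPa, n = 0.618
  alumina ceramic: E = 377.9, α = 8.21, σ_y = 384.0 → σ = 481 MPa, n = 0.799
  maraging steel: E = 186.0, α = 11.0, σ_y = 1840 → σ = 317 MPa, n = 5.80
  copper: E = 125.0, α = 16.6, σ_y = 80.20 → σ = 322 MPa, n = 0.249
The minimum is copper at n = 0.249.

copper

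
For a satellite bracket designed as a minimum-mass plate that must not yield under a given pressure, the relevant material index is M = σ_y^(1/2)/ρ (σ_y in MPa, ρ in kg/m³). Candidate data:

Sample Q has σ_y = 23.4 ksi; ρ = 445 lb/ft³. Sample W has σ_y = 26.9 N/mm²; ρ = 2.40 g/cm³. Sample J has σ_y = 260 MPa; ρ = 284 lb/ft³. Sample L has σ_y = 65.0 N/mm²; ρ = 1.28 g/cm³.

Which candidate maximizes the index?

Normalizing units and computing the index:
  sample Q: σ_y = 161.3 MPa, ρ = 7128 kg/m³
  sample W: σ_y = 26.90 MPa, ρ = 2400 kg/m³
  sample J: σ_y = 260.0 MPa, ρ = 4549 kg/m³
  sample L: σ_y = 65.00 MPa, ρ = 1280 kg/m³
  sample L: M = 6.30×10⁻³
  sample J: M = 3.54×10⁻³
  sample W: M = 2.16×10⁻³
  sample Q: M = 1.78×10⁻³
The maximum is for sample L.

sample L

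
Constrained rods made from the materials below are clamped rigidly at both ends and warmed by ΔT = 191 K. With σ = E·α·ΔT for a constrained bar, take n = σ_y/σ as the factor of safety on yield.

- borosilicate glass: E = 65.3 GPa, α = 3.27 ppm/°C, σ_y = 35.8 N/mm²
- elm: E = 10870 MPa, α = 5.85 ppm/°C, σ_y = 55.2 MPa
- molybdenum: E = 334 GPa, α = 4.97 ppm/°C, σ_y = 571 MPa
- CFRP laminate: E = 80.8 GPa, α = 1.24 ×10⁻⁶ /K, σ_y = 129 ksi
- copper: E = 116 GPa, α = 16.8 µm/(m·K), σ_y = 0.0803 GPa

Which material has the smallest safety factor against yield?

In consistent units (E in GPa, α in ×10⁻⁶/K, σ_y in MPa):
  borosilicate glass: E = 65.30, α = 3.27, σ_y = 35.80 → σ = 40.8 MPa, n = 0.878
  elm: E = 10.87, α = 5.85, σ_y = 55.20 → σ = 12.1 MPa, n = 4.54
  molybdenum: E = 334.0, α = 4.97, σ_y = 571.0 → σ = 317 MPa, n = 1.80
  CFRP laminate: E = 80.80, α = 1.24, σ_y = 889.4 → σ = 19.1 MPa, n = 46.5
  copper: E = 116.0, α = 16.8, σ_y = 80.30 → σ = 372 MPa, n = 0.216
Copper has the lowest safety factor, n = 0.216.

copper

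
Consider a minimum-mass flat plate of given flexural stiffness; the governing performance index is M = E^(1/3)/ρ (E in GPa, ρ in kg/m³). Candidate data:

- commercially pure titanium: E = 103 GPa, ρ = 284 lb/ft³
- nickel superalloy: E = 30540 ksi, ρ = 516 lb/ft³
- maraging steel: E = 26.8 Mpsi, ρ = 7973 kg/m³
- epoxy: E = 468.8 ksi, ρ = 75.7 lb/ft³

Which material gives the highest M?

epoxy

Putting every candidate on a common basis:
  commercially pure titanium: E = 103.0 GPa, ρ = 4549 kg/m³
  nickel superalloy: E = 210.6 GPa, ρ = 8266 kg/m³
  maraging steel: E = 184.8 GPa, ρ = 7973 kg/m³
  epoxy: E = 3.232 GPa, ρ = 1213 kg/m³
  epoxy: M = 1.22×10⁻³
  commercially pure titanium: M = 1.03×10⁻³
  nickel superalloy: M = 0.720×10⁻³
  maraging steel: M = 0.714×10⁻³
Highest index: epoxy.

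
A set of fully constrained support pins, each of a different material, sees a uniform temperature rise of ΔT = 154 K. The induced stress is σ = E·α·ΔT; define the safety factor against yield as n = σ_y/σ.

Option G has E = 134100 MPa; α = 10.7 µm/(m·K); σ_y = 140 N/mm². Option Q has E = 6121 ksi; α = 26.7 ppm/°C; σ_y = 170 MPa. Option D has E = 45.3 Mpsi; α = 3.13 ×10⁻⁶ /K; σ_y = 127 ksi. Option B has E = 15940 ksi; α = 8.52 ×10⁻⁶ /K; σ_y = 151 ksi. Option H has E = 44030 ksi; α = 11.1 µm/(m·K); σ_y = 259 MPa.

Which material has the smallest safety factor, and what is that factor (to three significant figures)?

option H, n = 0.499

Per material, after unit conversion:
  option G: E = 134.1, α = 10.7, σ_y = 140.0 → σ = 221 MPa, n = 0.634
  option Q: E = 42.20, α = 26.7, σ_y = 170.0 → σ = 174 MPa, n = 0.980
  option D: E = 312.3, α = 3.13, σ_y = 875.6 → σ = 151 MPa, n = 5.82
  option B: E = 109.9, α = 8.52, σ_y = 1041 → σ = 144 MPa, n = 7.22
  option H: E = 303.6, α = 11.1, σ_y = 259.0 → σ = 519 MPa, n = 0.499
Smallest n: option H with n = 0.499.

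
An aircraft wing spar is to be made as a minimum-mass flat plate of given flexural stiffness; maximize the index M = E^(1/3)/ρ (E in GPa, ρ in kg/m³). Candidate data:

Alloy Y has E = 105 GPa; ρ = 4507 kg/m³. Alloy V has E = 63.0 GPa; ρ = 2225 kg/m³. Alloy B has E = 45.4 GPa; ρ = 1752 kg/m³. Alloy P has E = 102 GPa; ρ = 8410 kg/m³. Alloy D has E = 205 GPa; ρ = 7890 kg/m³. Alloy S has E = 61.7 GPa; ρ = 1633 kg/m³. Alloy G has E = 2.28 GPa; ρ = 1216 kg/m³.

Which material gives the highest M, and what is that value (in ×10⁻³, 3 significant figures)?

Evaluate M for each candidate:
  alloy S: M = 2.42×10⁻³
  alloy B: M = 2.04×10⁻³
  alloy V: M = 1.79×10⁻³
  alloy G: M = 1.08×10⁻³
  alloy Y: M = 1.05×10⁻³
  alloy D: M = 0.747×10⁻³
  alloy P: M = 0.556×10⁻³
The maximum is for alloy S.

alloy S, M = 2.42×10⁻³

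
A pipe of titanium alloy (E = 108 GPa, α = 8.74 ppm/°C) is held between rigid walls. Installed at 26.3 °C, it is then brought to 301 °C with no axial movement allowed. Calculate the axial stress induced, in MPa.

259 MPa

ΔT = 274.7 K. Constrained thermal stress σ = E·α·ΔT = 108.0×10³ MPa × 8.74×10⁻⁶ × 274.7 = 259 MPa (compressive).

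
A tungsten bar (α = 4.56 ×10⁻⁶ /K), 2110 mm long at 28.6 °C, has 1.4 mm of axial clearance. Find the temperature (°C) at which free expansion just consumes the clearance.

α·L₀·ΔT = 1.4 mm ⇒ ΔT = 1.4 / (4.56×10⁻⁶ × 2110.0) = 145.5 K.
T = 28.6 + 145.5 = 174.1 °C.

174 °C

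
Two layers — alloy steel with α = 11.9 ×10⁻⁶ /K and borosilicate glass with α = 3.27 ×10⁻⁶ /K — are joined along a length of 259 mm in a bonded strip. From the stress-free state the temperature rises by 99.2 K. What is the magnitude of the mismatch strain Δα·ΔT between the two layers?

Δα = |11.9 − 3.27|×10⁻⁶/K = 8.63×10⁻⁶/K.
Mismatch strain = Δα·ΔT = 8.63×10⁻⁶ × 99.2 = 8.56×10⁻⁴.

8.56×10⁻⁴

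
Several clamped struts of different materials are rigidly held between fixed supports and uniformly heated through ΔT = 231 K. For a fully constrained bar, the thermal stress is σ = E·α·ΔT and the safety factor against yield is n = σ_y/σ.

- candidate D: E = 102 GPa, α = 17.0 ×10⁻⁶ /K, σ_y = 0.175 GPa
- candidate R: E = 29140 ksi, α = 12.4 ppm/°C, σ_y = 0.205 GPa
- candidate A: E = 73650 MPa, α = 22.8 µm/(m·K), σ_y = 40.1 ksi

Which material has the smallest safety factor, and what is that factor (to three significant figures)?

candidate R, n = 0.356

With everything in SI (GPa, ×10⁻⁶/K, MPa):
  candidate D: E = 102.0, α = 17.0, σ_y = 175.0 → σ = 401 MPa, n = 0.437
  candidate R: E = 200.9, α = 12.4, σ_y = 205.0 → σ = 575 MPa, n = 0.356
  candidate A: E = 73.65, α = 22.8, σ_y = 276.5 → σ = 388 MPa, n = 0.713
Smallest n: candidate R with n = 0.356.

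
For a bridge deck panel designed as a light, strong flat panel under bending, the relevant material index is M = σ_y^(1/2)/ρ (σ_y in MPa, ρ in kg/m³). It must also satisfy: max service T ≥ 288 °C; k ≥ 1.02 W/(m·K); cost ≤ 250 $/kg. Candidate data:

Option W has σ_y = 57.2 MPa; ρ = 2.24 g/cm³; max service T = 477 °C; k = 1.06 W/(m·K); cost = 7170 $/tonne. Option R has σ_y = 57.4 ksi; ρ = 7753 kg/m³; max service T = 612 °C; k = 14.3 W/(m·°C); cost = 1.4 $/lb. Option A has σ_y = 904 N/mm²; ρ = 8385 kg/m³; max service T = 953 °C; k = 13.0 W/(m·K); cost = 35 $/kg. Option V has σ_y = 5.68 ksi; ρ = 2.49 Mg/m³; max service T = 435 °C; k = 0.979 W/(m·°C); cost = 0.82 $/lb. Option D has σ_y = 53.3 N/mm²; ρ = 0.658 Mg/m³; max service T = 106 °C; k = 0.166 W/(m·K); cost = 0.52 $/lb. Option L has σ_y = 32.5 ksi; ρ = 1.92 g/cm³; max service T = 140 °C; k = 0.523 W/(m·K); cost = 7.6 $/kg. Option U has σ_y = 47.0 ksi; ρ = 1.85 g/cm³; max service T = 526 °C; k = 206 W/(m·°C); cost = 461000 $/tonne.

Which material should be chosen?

Screen on constraints: max service T ≥ 288 °C; k ≥ 1.02 W/(m·K); cost ≤ 250 $/kg. Survivors: option W, option R, option A.
Putting every candidate on a common basis:
  option W: σ_y = 57.20 MPa, ρ = 2240 kg/m³
  option R: σ_y = 395.8 MPa, ρ = 7753 kg/m³
  option A: σ_y = 904.0 MPa, ρ = 8385 kg/m³
  option A: M = 3.59×10⁻³
  option W: M = 3.38×10⁻³
  option R: M = 2.57×10⁻³
Option A ranks first.

option A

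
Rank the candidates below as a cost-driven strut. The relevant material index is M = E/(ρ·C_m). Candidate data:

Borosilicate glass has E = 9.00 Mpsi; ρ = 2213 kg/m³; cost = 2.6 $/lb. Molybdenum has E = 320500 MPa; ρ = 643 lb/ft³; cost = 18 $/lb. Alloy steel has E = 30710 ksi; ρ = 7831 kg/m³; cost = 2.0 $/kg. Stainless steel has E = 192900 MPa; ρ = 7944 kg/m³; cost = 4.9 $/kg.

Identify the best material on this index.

After converting to SI:
  borosilicate glass: E = 62.05 GPa, ρ = 2213 kg/m³, cost = 5.732 $/kg
  molybdenum: E = 320.5 GPa, ρ = 10300 kg/m³, cost = 39.68 $/kg
  alloy steel: E = 211.7 GPa, ρ = 7831 kg/m³, cost = 2.000 $/kg
  stainless steel: E = 192.9 GPa, ρ = 7944 kg/m³, cost = 4.900 $/kg
  alloy steel: M = 13.5 MN·m per $
  stainless steel: M = 4.96 MN·m per $
  borosilicate glass: M = 4.89 MN·m per $
  molybdenum: M = 0.784 MN·m per $
The maximum is for alloy steel.

alloy steel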